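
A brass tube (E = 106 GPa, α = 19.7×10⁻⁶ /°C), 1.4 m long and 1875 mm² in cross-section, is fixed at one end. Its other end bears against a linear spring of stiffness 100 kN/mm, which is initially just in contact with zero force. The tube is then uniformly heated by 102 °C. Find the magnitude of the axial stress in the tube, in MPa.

σ ≈ 88 MPa (compressive)

Free thermal expansion: δ_free = αΔT L = 19.7×10⁻⁶ × 102 × 1400 = 2.813 mm.
Let P be the compressive force at the spring. The tube shortens elastically by PL/(AE) and the spring compresses by P/k; together these equal δ_free.
P [ L/(AE) + 1/k ] = δ_free → P [ 1400/(1875×106×10³) + 1/(100×10³) ] = 2.813.
P = 2.813 / 1.704×10⁻⁵ = 165100 N.
σ = P/A = 165100/1875 = 88.03 MPa.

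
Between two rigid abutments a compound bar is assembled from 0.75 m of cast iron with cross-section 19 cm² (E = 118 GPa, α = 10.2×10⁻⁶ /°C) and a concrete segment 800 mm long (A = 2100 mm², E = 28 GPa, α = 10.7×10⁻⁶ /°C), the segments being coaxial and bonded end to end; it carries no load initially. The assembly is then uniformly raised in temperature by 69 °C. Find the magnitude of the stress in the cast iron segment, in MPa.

σ ≈ 34.7 MPa (compressive)

If the supports were absent, the total length change would be Σ αᵢΔT Lᵢ = 10.2×10⁻⁶×69×750 + 10.7×10⁻⁶×69×800 = 1.118 mm.
Since the ends are fixed, an axial force P builds up, equal in every segment, with P · Σ Lᵢ/(AᵢEᵢ) = δ_free.
The series flexibility is Σ Lᵢ/(AᵢEᵢ) = 750/(1900×118×10³) + 800/(2100×28×10³) = 1.695×10⁻⁵ mm/N.
So P = 1.118 / 1.695×10⁻⁵ = 65.99 kN, compressive.
σ_{cast iron} = P / A = 65990 / 1900 = 34.73 MPa.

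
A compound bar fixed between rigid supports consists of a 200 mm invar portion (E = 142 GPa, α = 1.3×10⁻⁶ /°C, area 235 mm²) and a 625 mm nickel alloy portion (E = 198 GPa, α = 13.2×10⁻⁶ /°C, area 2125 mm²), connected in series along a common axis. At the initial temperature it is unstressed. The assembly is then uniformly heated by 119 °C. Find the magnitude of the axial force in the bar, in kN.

P ≈ 135 kN (compressive)

With the walls removed the bar would change length by δ_free = Σ αᵢΔT Lᵢ = 1.3×10⁻⁶×119×200 + 13.2×10⁻⁶×119×625 = 1.013 mm.
Since the ends are fixed, an axial force P builds up, equal in every segment, with P · Σ Lᵢ/(AᵢEᵢ) = δ_free.
The series flexibility is Σ Lᵢ/(AᵢEᵢ) = 200/(235×142×10³) + 625/(2125×198×10³) = 7.479×10⁻⁶ mm/N.
Hence P = δ_free / Σ(L/AE) = 1.013/7.479×10⁻⁶ = 135.4 kN (compressive).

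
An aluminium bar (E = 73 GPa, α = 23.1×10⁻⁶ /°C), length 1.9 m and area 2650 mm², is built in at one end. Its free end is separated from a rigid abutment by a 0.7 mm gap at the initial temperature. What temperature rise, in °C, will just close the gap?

ΔT ≈ 15.9 °C

The gap closes when αΔT L = 0.7 mm, since the bar is still unstressed at that instant.
ΔT = 0.7 / (23.1×10⁻⁶ × 1900) = 15.95 °C.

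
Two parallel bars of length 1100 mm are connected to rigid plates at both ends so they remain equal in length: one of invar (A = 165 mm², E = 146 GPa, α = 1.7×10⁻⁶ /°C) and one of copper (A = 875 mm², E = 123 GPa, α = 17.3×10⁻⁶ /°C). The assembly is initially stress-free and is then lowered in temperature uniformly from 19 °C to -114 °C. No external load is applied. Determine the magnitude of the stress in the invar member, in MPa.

σ ≈ 248 MPa (compressive)

The copper has the larger α, so on cooling it would change length more than the invar if both were free. The rigid plates force a common final length, so the copper is put into tension and the invar into compression, with equal and opposite forces P (no external load).
Compatibility of the two members (thermal + elastic change equal): (α₁ − α₂)ΔT = P·[1/(A₁E₁) + 1/(A₂E₂)].
|α₁ − α₂|·ΔT = 15.6×10⁻⁶ × 133 = 0.002075.
1/(A₁E₁) + 1/(A₂E₂) = 1/(165×146×10³) + 1/(875×123×10³) = 5.08×10⁻⁸ N⁻¹.
So P = 0.002075 / 5.08×10⁻⁸ = 40.84 kN.
σ_{invar} = P/A₁ = 40840/165 = 247.5 MPa, compressive.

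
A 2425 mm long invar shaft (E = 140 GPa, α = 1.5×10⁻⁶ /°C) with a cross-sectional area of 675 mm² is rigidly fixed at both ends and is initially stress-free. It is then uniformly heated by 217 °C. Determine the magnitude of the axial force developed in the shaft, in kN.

P ≈ 30.8 kN (compressive)

The ends cannot move, so σ = EαΔT = 140×10³ × 1.5×10⁻⁶ × 217 = 45.57 MPa.
Axial force P = σA = 45.57 × 675 = 30760 N = 30.76 kN, compressive.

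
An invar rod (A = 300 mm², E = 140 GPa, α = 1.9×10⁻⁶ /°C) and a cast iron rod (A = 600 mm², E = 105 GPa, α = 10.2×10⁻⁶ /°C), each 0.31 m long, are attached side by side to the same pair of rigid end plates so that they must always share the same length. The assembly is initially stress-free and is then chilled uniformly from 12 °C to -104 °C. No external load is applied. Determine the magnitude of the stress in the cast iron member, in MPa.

σ ≈ 40.4 MPa (tensile)

Both members must finish at the same length. With the larger α, the cast iron tends to over-contract; the plates restrain it, putting the cast iron in tension and the invar in compression. With no external load the two internal forces are equal and opposite, magnitude P.
Compatibility of the two members (thermal + elastic change equal): (α₁ − α₂)ΔT = P·[1/(A₁E₁) + 1/(A₂E₂)].
|α₁ − α₂|·ΔT = 8.3×10⁻⁶ × 116 = 0.0009628.
1/(A₁E₁) + 1/(A₂E₂) = 1/(300×140×10³) + 1/(600×105×10³) = 3.968×10⁻⁸ N⁻¹.
P = 0.0009628 / 3.968×10⁻⁸ = 24260 N = 24.26 kN.
σ_{cast iron} = P/A₂ = 24260/600 = 40.44 MPa, tensile.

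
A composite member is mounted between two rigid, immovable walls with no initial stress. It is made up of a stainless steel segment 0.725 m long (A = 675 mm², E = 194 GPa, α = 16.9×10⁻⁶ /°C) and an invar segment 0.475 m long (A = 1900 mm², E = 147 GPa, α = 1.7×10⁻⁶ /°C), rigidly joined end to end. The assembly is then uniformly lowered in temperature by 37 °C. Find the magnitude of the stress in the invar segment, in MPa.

If the supports were absent, the total length change would be Σ αᵢΔT Lᵢ = 16.9×10⁻⁶×37×725 + 1.7×10⁻⁶×37×475 = 0.4832 mm.
The walls prevent any net length change, so an axial force P (same in every segment) develops. Compatibility: P · Σ Lᵢ/(AᵢEᵢ) = δ_free.
The series flexibility is Σ Lᵢ/(AᵢEᵢ) = 725/(675×194×10³) + 475/(1900×147×10³) = 7.237×10⁻⁶ mm/N.
P = 0.4832 / 7.237×10⁻⁶ = 66770 N = 66.77 kN, tensile.
σ_{invar} = P / A = 66770 / 1900 = 35.14 MPa.

σ ≈ 35.1 MPa (tensile)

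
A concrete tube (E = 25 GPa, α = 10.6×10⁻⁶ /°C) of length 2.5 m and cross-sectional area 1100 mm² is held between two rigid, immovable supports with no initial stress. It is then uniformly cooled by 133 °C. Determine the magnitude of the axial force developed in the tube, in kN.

P ≈ 38.8 kN (tensile)

With zero net strain, σ = E·αΔT = 25 GPa × 10.6×10⁻⁶ × 133 = 35.25 MPa.
Then P = σA = 35.25 × 1100 mm² = 38.77 kN, tensile.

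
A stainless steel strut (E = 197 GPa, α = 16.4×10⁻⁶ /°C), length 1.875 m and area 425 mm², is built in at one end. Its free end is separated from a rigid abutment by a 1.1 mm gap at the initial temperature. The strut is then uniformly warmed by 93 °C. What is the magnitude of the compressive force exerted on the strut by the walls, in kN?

P ≈ 78.6 kN

Free thermal elongation = αΔT L = 16.4×10⁻⁶ × 93 × 1875 = 2.86 mm.
After closing the 1.1 mm clearance, 2.86 − 1.1 = 1.76 mm of expansion remains to be suppressed by the wall.
That suppressed elongation corresponds to σ = E·Δ/L = 197×10³ × 1.76/1875 = 184.9 MPa.
Force on the wall = σA = 184.9 × 425 mm² = 78.58 kN.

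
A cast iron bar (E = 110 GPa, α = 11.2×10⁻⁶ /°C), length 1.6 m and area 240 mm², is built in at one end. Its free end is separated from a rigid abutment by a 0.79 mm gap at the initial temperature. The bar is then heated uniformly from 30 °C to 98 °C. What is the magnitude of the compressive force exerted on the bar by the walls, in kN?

P ≈ 7.07 kN

If the wall were absent the bar would grow by αΔT L = 11.2×10⁻⁶ × 68 × 1600 = 1.219 mm.
After closing the 0.79 mm clearance, 1.219 − 0.79 = 0.4286 mm of expansion remains to be suppressed by the wall.
That suppressed elongation corresponds to σ = E·Δ/L = 110×10³ × 0.4286/1600 = 29.46 MPa.
P = σA = 29.46 × 240 = 7.071 kN.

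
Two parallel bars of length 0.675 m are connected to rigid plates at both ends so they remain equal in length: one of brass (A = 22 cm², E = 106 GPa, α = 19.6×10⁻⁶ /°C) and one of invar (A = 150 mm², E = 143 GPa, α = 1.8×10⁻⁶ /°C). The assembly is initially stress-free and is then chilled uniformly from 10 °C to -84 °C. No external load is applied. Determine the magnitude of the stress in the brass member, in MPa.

σ ≈ 14.9 MPa (tensile)

The brass has the larger α, so on cooling it would change length more than the invar if both were free. The rigid plates force a common final length, so the brass is put into tension and the invar into compression, with equal and opposite forces P (no external load).
Compatibility of the two members (thermal + elastic change equal): (α₁ − α₂)ΔT = P·[1/(A₁E₁) + 1/(A₂E₂)].
|α₁ − α₂|·ΔT = 17.8×10⁻⁶ × 94 = 0.001673.
1/(A₁E₁) + 1/(A₂E₂) = 1/(2200×106×10³) + 1/(150×143×10³) = 5.091×10⁻⁸ N⁻¹.
So P = 0.001673 / 5.091×10⁻⁸ = 32.87 kN.
σ_{brass} = P/A₁ = 32870/2200 = 14.94 MPa, tensile.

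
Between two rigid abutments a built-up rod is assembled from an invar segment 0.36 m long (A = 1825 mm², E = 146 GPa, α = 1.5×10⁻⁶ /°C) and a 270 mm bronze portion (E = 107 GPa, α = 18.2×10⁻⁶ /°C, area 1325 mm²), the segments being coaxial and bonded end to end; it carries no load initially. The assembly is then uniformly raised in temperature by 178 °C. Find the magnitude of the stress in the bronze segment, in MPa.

Free thermal expansion of the whole bar: Σ αᵢΔT Lᵢ = 1.5×10⁻⁶×178×360 + 18.2×10⁻⁶×178×270 = 0.9708 mm.
Since the ends are fixed, an axial force P builds up, equal in every segment, with P · Σ Lᵢ/(AᵢEᵢ) = δ_free.
Σ Lᵢ/(AᵢEᵢ) = 360/(1825×146×10³) + 270/(1325×107×10³) = 3.256×10⁻⁶ mm/N.
P = 0.9708 / 3.256×10⁻⁶ = 298200 N = 298.2 kN, compressive.
σ_{bronze} = P / A = 298200 / 1325 = 225.1 MPa.

σ ≈ 225 MPa (compressive)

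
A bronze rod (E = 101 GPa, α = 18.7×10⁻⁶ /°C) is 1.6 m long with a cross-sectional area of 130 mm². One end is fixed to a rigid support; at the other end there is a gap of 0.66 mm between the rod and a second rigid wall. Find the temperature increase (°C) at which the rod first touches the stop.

The gap closes when αΔT L = 0.66 mm, since the rod is still unstressed at that instant.
ΔT = 0.66 / (18.7×10⁻⁶ × 1600) = 22.06 °C.

ΔT ≈ 22.1 °C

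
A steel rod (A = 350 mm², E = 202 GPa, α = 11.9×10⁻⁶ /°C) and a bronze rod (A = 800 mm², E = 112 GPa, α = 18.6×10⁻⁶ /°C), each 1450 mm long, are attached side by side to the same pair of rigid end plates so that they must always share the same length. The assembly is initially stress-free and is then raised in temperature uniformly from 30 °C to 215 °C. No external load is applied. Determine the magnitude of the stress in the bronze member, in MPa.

σ ≈ 61.2 MPa (compressive)

Both members must finish at the same length. With the larger α, the bronze tends to over-expand; the plates restrain it, putting the bronze in compression and the steel in tension. With no external load the two internal forces are equal and opposite, magnitude P.
Compatibility of the two members (thermal + elastic change equal): (α₁ − α₂)ΔT = P·[1/(A₁E₁) + 1/(A₂E₂)].
|α₁ − α₂|·ΔT = 6.7×10⁻⁶ × 185 = 0.00124.
1/(A₁E₁) + 1/(A₂E₂) = 1/(350×202×10³) + 1/(800×112×10³) = 2.53×10⁻⁸ N⁻¹.
P = 0.00124 / 2.53×10⁻⁸ = 48980 N = 48.98 kN.
σ_{bronze} = P/A₂ = 48980/800 = 61.23 MPa, compressive.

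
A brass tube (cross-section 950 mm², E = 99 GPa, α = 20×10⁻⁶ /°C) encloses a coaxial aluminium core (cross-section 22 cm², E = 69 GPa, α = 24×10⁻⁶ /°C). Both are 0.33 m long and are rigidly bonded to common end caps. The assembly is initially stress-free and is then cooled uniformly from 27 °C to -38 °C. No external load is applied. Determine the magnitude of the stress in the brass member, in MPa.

σ ≈ 15.9 MPa (compressive)

Both members must finish at the same length. With the larger α, the aluminium tends to over-contract; the plates restrain it, putting the aluminium in tension and the brass in compression. With no external load the two internal forces are equal and opposite, magnitude P.
Compatibility of the two members (thermal + elastic change equal): (α₁ − α₂)ΔT = P·[1/(A₁E₁) + 1/(A₂E₂)].
|α₁ − α₂|·ΔT = 4×10⁻⁶ × 65 = 0.00026.
1/(A₁E₁) + 1/(A₂E₂) = 1/(950×99×10³) + 1/(2200×69×10³) = 1.722×10⁻⁸ N⁻¹.
P = 0.00026 / 1.722×10⁻⁸ = 15100 N = 15.1 kN.
σ_{brass} = P/A₁ = 15100/950 = 15.89 MPa, compressive.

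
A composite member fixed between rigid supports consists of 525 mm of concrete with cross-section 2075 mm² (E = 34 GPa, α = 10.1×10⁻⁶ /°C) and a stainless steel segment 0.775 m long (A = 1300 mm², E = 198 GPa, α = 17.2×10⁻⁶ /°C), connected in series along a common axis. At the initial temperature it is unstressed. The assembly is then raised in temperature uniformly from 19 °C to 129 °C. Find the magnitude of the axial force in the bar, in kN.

If the supports were absent, the total length change would be Σ αᵢΔT Lᵢ = 10.1×10⁻⁶×110×525 + 17.2×10⁻⁶×110×775 = 2.05 mm.
The walls prevent any net length change, so an axial force P (same in every segment) develops. Compatibility: P · Σ Lᵢ/(AᵢEᵢ) = δ_free.
The series flexibility is Σ Lᵢ/(AᵢEᵢ) = 525/(2075×34×10³) + 775/(1300×198×10³) = 1.045×10⁻⁵ mm/N.
So P = 2.05 / 1.045×10⁻⁵ = 196.1 kN, compressive.

P ≈ 196 kN (compressive)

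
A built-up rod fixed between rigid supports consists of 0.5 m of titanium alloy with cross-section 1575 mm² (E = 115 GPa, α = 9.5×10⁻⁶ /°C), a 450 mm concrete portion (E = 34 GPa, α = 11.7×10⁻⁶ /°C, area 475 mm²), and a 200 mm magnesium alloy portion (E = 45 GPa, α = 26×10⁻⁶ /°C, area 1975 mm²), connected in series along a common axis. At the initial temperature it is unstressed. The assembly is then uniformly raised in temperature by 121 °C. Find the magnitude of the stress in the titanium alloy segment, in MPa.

σ ≈ 35.6 MPa (compressive)

With the walls removed the bar would change length by δ_free = Σ αᵢΔT Lᵢ = 9.5×10⁻⁶×121×500 + 11.7×10⁻⁶×121×450 + 26×10⁻⁶×121×200 = 1.841 mm.
The walls prevent any net length change, so an axial force P (same in every segment) develops. Compatibility: P · Σ Lᵢ/(AᵢEᵢ) = δ_free.
The series flexibility is Σ Lᵢ/(AᵢEᵢ) = 500/(1575×115×10³) + 450/(475×34×10³) + 200/(1975×45×10³) = 3.287×10⁻⁵ mm/N.
P = 1.841 / 3.287×10⁻⁵ = 56000 N = 56 kN, compressive.
σ_{titanium alloy} = P / A = 56000 / 1575 = 35.56 MPa.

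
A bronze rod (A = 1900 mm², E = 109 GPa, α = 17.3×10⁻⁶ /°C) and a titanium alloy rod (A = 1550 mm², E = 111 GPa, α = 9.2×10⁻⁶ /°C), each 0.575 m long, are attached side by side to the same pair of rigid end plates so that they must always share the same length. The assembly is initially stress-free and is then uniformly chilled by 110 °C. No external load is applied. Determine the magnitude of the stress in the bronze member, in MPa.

Equilibrium of a rigid end plate with no external load gives equal and opposite internal forces ±P in the two members. Since α_{bronze} > α_{titanium alloy}, cooling drives the bronze into tension and the titanium alloy into compression.
Compatibility of the two members (thermal + elastic change equal): (α₁ − α₂)ΔT = P·[1/(A₁E₁) + 1/(A₂E₂)].
|α₁ − α₂|·ΔT = 8.1×10⁻⁶ × 110 = 0.000891.
1/(A₁E₁) + 1/(A₂E₂) = 1/(1900×109×10³) + 1/(1550×111×10³) = 1.064×10⁻⁸ N⁻¹.
So P = 0.000891 / 1.064×10⁻⁸ = 83.73 kN.
σ_{bronze} = P/A₁ = 83730/1900 = 44.07 MPa, tensile.

σ ≈ 44.1 MPa (tensile)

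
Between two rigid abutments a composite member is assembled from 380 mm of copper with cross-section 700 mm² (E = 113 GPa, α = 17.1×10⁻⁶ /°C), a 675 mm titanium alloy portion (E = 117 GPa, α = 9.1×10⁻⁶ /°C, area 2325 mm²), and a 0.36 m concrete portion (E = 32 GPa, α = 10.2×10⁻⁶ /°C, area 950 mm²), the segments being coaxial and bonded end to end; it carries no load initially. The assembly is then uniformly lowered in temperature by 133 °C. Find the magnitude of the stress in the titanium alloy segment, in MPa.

With the walls removed the bar would change length by δ_free = Σ αᵢΔT Lᵢ = 17.1×10⁻⁶×133×380 + 9.1×10⁻⁶×133×675 + 10.2×10⁻⁶×133×360 = 2.17 mm.
Since the ends are fixed, an axial force P builds up, equal in every segment, with P · Σ Lᵢ/(AᵢEᵢ) = δ_free.
Σ Lᵢ/(AᵢEᵢ) = 380/(700×113×10³) + 675/(2325×117×10³) + 360/(950×32×10³) = 1.913×10⁻⁵ mm/N.
Hence P = δ_free / Σ(L/AE) = 2.17/1.913×10⁻⁵ = 113.4 kN (tensile).
σ_{titanium alloy} = P / A = 113400 / 2325 = 48.79 MPa.

σ ≈ 48.8 MPa (tensile)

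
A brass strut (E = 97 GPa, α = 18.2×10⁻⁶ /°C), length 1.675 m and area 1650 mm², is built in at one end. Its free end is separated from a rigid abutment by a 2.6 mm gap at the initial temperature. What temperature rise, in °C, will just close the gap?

ΔT ≈ 85.3 °C

The gap closes when αΔT L = 2.6 mm, since the strut is still unstressed at that instant.
So ΔT = g/(αL) = 2.6/(18.2×10⁻⁶ × 1675) = 85.29 °C.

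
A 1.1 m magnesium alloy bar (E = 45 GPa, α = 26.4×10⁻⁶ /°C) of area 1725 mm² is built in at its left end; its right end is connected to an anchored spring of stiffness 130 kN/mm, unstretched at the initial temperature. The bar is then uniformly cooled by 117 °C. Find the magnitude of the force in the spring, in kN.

If the spring were absent the bar would shorten by αΔT L = 26.4×10⁻⁶ × 117 × 1100 = 3.398 mm.
Let P be the tensile force in the spring. The bar extends elastically by PL/(AE) and the spring stretches by P/k; together these equal δ_free.
P [ L/(AE) + 1/k ] = δ_free → P [ 1100/(1725×45×10³) + 1/(130×10³) ] = 3.398.
P = 3.398 / 2.186×10⁻⁵ = 155400 N.

P ≈ 155 kN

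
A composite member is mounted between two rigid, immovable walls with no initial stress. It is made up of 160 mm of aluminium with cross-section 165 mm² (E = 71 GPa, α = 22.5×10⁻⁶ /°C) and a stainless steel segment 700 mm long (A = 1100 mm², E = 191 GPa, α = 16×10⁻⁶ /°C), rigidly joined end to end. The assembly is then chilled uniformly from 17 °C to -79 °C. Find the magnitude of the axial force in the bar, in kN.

With the walls removed the bar would change length by δ_free = Σ αᵢΔT Lᵢ = 22.5×10⁻⁶×96×160 + 16×10⁻⁶×96×700 = 1.421 mm.
The walls prevent any net length change, so an axial force P (same in every segment) develops. Compatibility: P · Σ Lᵢ/(AᵢEᵢ) = δ_free.
The series flexibility is Σ Lᵢ/(AᵢEᵢ) = 160/(165×71×10³) + 700/(1100×191×10³) = 1.699×10⁻⁵ mm/N.
So P = 1.421 / 1.699×10⁻⁵ = 83.63 kN, tensile.

P ≈ 83.6 kN (tensile)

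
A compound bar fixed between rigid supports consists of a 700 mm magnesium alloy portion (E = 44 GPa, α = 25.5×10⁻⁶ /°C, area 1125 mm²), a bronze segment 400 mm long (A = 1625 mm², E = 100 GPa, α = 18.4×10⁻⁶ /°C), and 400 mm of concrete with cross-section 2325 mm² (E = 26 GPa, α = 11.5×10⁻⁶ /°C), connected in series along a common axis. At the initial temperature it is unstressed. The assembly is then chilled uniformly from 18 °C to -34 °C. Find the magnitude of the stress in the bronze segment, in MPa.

σ ≈ 41.1 MPa (tensile)

Free thermal contraction of the whole bar: Σ αᵢΔT Lᵢ = 25.5×10⁻⁶×52×700 + 18.4×10⁻⁶×52×400 + 11.5×10⁻⁶×52×400 = 1.55 mm.
Since the ends are fixed, an axial force P builds up, equal in every segment, with P · Σ Lᵢ/(AᵢEᵢ) = δ_free.
The series flexibility is Σ Lᵢ/(AᵢEᵢ) = 700/(1125×44×10³) + 400/(1625×100×10³) + 400/(2325×26×10³) = 2.322×10⁻⁵ mm/N.
So P = 1.55 / 2.322×10⁻⁵ = 66.76 kN, tensile.
σ_{bronze} = P / A = 66760 / 1625 = 41.08 MPa.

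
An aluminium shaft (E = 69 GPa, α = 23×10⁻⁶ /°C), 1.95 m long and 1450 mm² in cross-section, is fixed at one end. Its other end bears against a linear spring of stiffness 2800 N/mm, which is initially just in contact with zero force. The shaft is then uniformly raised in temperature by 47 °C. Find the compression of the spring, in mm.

If the spring were absent the shaft would lengthen by αΔT L = 23×10⁻⁶ × 47 × 1950 = 2.108 mm.
With a force P in the spring, the elastic change of the shaft is PL/(AE) and that of the spring is P/k; compatibility requires their sum to equal δ_free.
So P = δ_free / [L/(AE) + 1/k] = 2.108 / [ 1950/(1450×69×10³) + 1/(2800) ].
P = 2.108 / 0.0003766 = 5597 N.
Spring compression = P/k = 5597/(2800) = 1.999 mm.

δ ≈ 2 mm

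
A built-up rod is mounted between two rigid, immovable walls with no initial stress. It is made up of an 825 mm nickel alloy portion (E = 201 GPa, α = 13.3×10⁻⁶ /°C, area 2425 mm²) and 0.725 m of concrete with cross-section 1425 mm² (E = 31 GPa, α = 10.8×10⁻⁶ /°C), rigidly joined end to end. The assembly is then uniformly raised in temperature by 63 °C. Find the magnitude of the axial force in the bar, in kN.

If the supports were absent, the total length change would be Σ αᵢΔT Lᵢ = 13.3×10⁻⁶×63×825 + 10.8×10⁻⁶×63×725 = 1.185 mm.
The rigid supports impose zero overall length change; the single axial force P common to all segments must satisfy P Σ Lᵢ/(AᵢEᵢ) = δ_free.
Σ Lᵢ/(AᵢEᵢ) = 825/(2425×201×10³) + 725/(1425×31×10³) = 1.81×10⁻⁵ mm/N.
Hence P = δ_free / Σ(L/AE) = 1.185/1.81×10⁻⁵ = 65.43 kN (compressive).

P ≈ 65.4 kN (compressive)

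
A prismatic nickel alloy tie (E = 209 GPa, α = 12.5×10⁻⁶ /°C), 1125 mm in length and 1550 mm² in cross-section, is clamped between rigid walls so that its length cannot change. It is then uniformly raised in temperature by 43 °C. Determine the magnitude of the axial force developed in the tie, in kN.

P ≈ 174 kN (compressive)

Full restraint means ε = 0, so the stress is σ = EαΔT = 209×10³ × 12.5×10⁻⁶ × 43 = 112.3 MPa.
Axial force P = σA = 112.3 × 1550 = 174100 N = 174.1 kN, compressive.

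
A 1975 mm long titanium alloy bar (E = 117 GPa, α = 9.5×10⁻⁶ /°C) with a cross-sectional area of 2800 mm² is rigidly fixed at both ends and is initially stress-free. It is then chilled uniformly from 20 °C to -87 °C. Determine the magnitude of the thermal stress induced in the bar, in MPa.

σ ≈ 119 MPa (tensile)

Because both ends are immovable the net strain is zero, and the suppressed thermal strain is αΔT = 9.5×10⁻⁶ × 107 = 1016.5×10⁻⁶.
σ = EαΔT = 117×10³ × 9.5×10⁻⁶ × 107 = 118.9 MPa (tensile; the bar is trying to contract).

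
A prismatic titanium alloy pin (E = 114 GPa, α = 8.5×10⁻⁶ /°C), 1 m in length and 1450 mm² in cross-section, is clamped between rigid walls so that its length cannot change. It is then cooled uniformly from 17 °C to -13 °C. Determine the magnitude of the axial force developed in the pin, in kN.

P ≈ 42.2 kN (tensile)

Full restraint means ε = 0, so the stress is σ = EαΔT = 114×10³ × 8.5×10⁻⁶ × 30 = 29.07 MPa.
Axial force P = σA = 29.07 × 1450 = 42150 N = 42.15 kN, tensile.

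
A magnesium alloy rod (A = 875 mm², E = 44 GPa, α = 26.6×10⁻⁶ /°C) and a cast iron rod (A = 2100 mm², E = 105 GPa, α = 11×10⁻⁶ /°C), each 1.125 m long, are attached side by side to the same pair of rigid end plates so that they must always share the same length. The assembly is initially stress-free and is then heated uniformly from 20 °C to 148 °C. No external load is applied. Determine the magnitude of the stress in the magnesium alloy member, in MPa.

Both members must finish at the same length. With the larger α, the magnesium alloy tends to over-expand; the plates restrain it, putting the magnesium alloy in compression and the cast iron in tension. With no external load the two internal forces are equal and opposite, magnitude P.
Compatibility of the two members (thermal + elastic change equal): (α₁ − α₂)ΔT = P·[1/(A₁E₁) + 1/(A₂E₂)].
|α₁ − α₂|·ΔT = 15.6×10⁻⁶ × 128 = 0.001997.
1/(A₁E₁) + 1/(A₂E₂) = 1/(875×44×10³) + 1/(2100×105×10³) = 3.051×10⁻⁸ N⁻¹.
P = 0.001997 / 3.051×10⁻⁸ = 65450 N = 65.45 kN.
σ_{magnesium alloy} = P/A₁ = 65450/875 = 74.8 MPa, compressive.

σ ≈ 74.8 MPa (compressive)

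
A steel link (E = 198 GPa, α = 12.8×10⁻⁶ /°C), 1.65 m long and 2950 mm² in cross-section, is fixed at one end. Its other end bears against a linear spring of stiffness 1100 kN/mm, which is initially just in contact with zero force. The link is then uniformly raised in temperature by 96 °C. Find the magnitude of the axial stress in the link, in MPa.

Free thermal expansion: δ_free = αΔT L = 12.8×10⁻⁶ × 96 × 1650 = 2.028 mm.
Let P be the compressive force at the spring. The link shortens elastically by PL/(AE) and the spring compresses by P/k; together these equal δ_free.
P [ L/(AE) + 1/k ] = δ_free → P [ 1650/(2950×198×10³) + 1/(1100×10³) ] = 2.028.
P = 2.028 / 3.734×10⁻⁶ = 543000 N.
σ = P/A = 543000/2950 = 184.1 MPa.

σ ≈ 184 MPa (compressive)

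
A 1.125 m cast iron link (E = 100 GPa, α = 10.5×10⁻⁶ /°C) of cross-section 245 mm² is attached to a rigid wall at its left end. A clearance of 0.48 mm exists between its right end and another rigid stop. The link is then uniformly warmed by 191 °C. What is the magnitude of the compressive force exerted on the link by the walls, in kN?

P ≈ 38.7 kN

If the wall were absent the link would grow by αΔT L = 10.5×10⁻⁶ × 191 × 1125 = 2.256 mm.
After closing the 0.48 mm clearance, 2.256 − 0.48 = 1.776 mm of expansion remains to be suppressed by the wall.
So σ = E(δ_free − g)/L = 100×10³ × 1.776/1125 = 157.9 MPa.
P = σA = 157.9 × 245 = 38.68 kN.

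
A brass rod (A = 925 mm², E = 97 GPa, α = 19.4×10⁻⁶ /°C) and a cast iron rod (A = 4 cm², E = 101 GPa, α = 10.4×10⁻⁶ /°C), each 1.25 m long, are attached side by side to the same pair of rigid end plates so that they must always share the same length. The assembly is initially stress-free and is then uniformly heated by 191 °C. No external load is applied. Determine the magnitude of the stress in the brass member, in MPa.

σ ≈ 51.8 MPa (compressive)

Both members must finish at the same length. With the larger α, the brass tends to over-expand; the plates restrain it, putting the brass in compression and the cast iron in tension. With no external load the two internal forces are equal and opposite, magnitude P.
Compatibility of the two members (thermal + elastic change equal): (α₁ − α₂)ΔT = P·[1/(A₁E₁) + 1/(A₂E₂)].
|α₁ − α₂|·ΔT = 9×10⁻⁶ × 191 = 0.001719.
1/(A₁E₁) + 1/(A₂E₂) = 1/(925×97×10³) + 1/(400×101×10³) = 3.59×10⁻⁸ N⁻¹.
P = 0.001719 / 3.59×10⁻⁸ = 47890 N = 47.89 kN.
σ_{brass} = P/A₁ = 47890/925 = 51.77 MPa, compressive.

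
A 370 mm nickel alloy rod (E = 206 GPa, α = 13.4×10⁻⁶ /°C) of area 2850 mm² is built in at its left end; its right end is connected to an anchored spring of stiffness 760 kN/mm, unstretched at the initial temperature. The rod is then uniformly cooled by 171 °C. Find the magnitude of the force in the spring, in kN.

Free thermal contraction: δ_free = αΔT L = 13.4×10⁻⁶ × 171 × 370 = 0.8478 mm.
With a force P in the spring, the elastic change of the rod is PL/(AE) and that of the spring is P/k; compatibility requires their sum to equal δ_free.
So P = δ_free / [L/(AE) + 1/k] = 0.8478 / [ 370/(2850×206×10³) + 1/(760×10³) ].
P = 0.8478 / 1.946×10⁻⁶ = 435700 N.

P ≈ 436 kN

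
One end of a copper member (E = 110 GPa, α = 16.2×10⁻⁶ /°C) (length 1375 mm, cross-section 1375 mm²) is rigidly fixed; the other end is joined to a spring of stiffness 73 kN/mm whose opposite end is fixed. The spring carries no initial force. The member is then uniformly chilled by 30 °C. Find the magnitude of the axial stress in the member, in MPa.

σ ≈ 21.3 MPa (tensile)

Free thermal contraction: δ_free = αΔT L = 16.2×10⁻⁶ × 30 × 1375 = 0.6682 mm.
Let P be the tensile force in the spring. The member extends elastically by PL/(AE) and the spring stretches by P/k; together these equal δ_free.
P [ L/(AE) + 1/k ] = δ_free → P [ 1375/(1375×110×10³) + 1/(73×10³) ] = 0.6682.
P = 0.6682 / 2.279×10⁻⁵ = 29320 N.
σ = P/A = 29320/1375 = 21.33 MPa.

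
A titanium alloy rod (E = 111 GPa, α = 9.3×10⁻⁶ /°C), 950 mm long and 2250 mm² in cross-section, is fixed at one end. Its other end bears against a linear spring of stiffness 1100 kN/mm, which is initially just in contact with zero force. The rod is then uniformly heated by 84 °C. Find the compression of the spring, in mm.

The unrestrained thermal change is αΔT L = 9.3×10⁻⁶ × 84 × 950 = 0.7421 mm.
With a force P in the spring, the elastic change of the rod is PL/(AE) and that of the spring is P/k; compatibility requires their sum to equal δ_free.
P [ L/(AE) + 1/k ] = δ_free → P [ 950/(2250×111×10³) + 1/(1100×10³) ] = 0.7421.
P = 0.7421 / 4.713×10⁻⁶ = 157500 N.
Spring compression = P/k = 157500/(1100×10³) = 0.1432 mm.

δ ≈ 0.143 mm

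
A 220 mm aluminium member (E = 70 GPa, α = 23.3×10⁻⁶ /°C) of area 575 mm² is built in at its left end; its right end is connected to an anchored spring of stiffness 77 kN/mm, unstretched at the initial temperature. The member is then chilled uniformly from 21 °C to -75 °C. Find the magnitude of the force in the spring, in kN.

The unrestrained thermal change is αΔT L = 23.3×10⁻⁶ × 96 × 220 = 0.4921 mm.
With a force P in the spring, the elastic change of the member is PL/(AE) and that of the spring is P/k; compatibility requires their sum to equal δ_free.
P [ L/(AE) + 1/k ] = δ_free → P [ 220/(575×70×10³) + 1/(77×10³) ] = 0.4921.
P = 0.4921 / 1.845×10⁻⁵ = 26670 N.

P ≈ 26.7 kN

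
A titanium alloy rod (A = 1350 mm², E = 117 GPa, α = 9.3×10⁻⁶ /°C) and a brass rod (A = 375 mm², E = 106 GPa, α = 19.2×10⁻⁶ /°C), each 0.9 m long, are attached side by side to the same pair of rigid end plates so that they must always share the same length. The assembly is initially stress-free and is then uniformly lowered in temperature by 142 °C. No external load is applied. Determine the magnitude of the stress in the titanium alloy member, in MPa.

σ ≈ 33.1 MPa (compressive)

Both members must finish at the same length. With the larger α, the brass tends to over-contract; the plates restrain it, putting the brass in tension and the titanium alloy in compression. With no external load the two internal forces are equal and opposite, magnitude P.
Compatibility of the two members (thermal + elastic change equal): (α₁ − α₂)ΔT = P·[1/(A₁E₁) + 1/(A₂E₂)].
|α₁ − α₂|·ΔT = 9.9×10⁻⁶ × 142 = 0.001406.
1/(A₁E₁) + 1/(A₂E₂) = 1/(1350×117×10³) + 1/(375×106×10³) = 3.149×10⁻⁸ N⁻¹.
So P = 0.001406 / 3.149×10⁻⁸ = 44.65 kN.
σ_{titanium alloy} = P/A₁ = 44650/1350 = 33.07 MPa, compressive.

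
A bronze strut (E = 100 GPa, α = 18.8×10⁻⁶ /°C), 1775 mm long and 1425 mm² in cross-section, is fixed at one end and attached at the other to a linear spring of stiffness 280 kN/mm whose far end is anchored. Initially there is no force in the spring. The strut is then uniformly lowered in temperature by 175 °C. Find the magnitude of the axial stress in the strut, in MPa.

σ ≈ 256 MPa (tensile)

The unrestrained thermal change is αΔT L = 18.8×10⁻⁶ × 175 × 1775 = 5.84 mm.
Let P be the tensile force in the spring. The strut extends elastically by PL/(AE) and the spring stretches by P/k; together these equal δ_free.
P [ L/(AE) + 1/k ] = δ_free → P [ 1775/(1425×100×10³) + 1/(280×10³) ] = 5.84.
P = 5.84 / 1.603×10⁻⁵ = 364400 N.
σ = P/A = 364400/1425 = 255.7 MPa.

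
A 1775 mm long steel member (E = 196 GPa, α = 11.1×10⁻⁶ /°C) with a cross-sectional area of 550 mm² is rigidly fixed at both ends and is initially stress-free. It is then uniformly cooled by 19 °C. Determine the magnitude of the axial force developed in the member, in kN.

P ≈ 22.7 kN (tensile)

With zero net strain, σ = E·αΔT = 196 GPa × 11.1×10⁻⁶ × 19 = 41.34 MPa.
Axial force P = σA = 41.34 × 550 = 22740 N = 22.74 kN, tensile.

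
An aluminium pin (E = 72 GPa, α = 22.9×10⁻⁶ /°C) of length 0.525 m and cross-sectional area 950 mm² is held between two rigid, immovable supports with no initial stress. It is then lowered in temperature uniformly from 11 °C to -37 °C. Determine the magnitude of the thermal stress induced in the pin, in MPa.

The supports are rigid, so the total axial strain is zero. The restrained thermal strain is ε = αΔT = 22.9×10⁻⁶ × 48 = 1099.2×10⁻⁶.
The stress required to suppress this strain is σ = Eε = 72×10³ × 1099.2×10⁻⁶ = 79.14 MPa, tensile since the pin is trying to contract.

σ ≈ 79.1 MPa (tensile)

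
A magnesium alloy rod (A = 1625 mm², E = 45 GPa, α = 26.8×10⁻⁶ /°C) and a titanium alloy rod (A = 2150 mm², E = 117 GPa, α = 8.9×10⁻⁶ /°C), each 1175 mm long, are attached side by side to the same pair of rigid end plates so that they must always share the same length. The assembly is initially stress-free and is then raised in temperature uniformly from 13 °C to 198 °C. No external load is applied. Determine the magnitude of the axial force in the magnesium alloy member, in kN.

Both members must finish at the same length. With the larger α, the magnesium alloy tends to over-expand; the plates restrain it, putting the magnesium alloy in compression and the titanium alloy in tension. With no external load the two internal forces are equal and opposite, magnitude P.
Compatibility of the two members (thermal + elastic change equal): (α₁ − α₂)ΔT = P·[1/(A₁E₁) + 1/(A₂E₂)].
|α₁ − α₂|·ΔT = 17.9×10⁻⁶ × 185 = 0.003311.
1/(A₁E₁) + 1/(A₂E₂) = 1/(1625×45×10³) + 1/(2150×117×10³) = 1.765×10⁻⁸ N⁻¹.
P = 0.003311 / 1.765×10⁻⁸ = 187600 N = 187.6 kN.

P ≈ 188 kN (compressive in the magnesium alloy)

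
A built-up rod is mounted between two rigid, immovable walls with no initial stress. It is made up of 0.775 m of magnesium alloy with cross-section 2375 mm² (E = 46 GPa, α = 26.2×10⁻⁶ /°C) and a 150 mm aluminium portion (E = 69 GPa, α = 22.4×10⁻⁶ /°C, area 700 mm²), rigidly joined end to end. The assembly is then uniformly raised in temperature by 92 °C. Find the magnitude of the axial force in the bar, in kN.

P ≈ 213 kN (compressive)

If the supports were absent, the total length change would be Σ αᵢΔT Lᵢ = 26.2×10⁻⁶×92×775 + 22.4×10⁻⁶×92×150 = 2.177 mm.
The walls prevent any net length change, so an axial force P (same in every segment) develops. Compatibility: P · Σ Lᵢ/(AᵢEᵢ) = δ_free.
Σ Lᵢ/(AᵢEᵢ) = 775/(2375×46×10³) + 150/(700×69×10³) = 1.02×10⁻⁵ mm/N.
So P = 2.177 / 1.02×10⁻⁵ = 213.5 kN, compressive.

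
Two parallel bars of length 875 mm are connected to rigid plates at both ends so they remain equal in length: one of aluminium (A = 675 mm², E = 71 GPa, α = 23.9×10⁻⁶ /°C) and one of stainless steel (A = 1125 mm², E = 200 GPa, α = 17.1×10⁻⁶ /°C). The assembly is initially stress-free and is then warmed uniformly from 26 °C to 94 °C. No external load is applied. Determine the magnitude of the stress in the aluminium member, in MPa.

σ ≈ 27.1 MPa (compressive)

The aluminium has the larger α, so on heating it would change length more than the stainless steel if both were free. The rigid plates force a common final length, so the aluminium is put into compression and the stainless steel into tension, with equal and opposite forces P (no external load).
Equating the net (thermal + elastic) strains gives |α₁ − α₂|·ΔT = P·[1/(A₁E₁) + 1/(A₂E₂)].
|α₁ − α₂|·ΔT = 6.8×10⁻⁶ × 68 = 0.0004624.
1/(A₁E₁) + 1/(A₂E₂) = 1/(675×71×10³) + 1/(1125×200×10³) = 2.531×10⁻⁸ N⁻¹.
P = 0.0004624 / 2.531×10⁻⁸ = 18270 N = 18.27 kN.
σ_{aluminium} = P/A₁ = 18270/675 = 27.07 MPa, compressive.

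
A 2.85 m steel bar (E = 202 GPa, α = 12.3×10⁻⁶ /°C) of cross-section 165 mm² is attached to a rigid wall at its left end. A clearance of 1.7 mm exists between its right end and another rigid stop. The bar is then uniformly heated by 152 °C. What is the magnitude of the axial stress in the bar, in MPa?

σ ≈ 257 MPa (compressive)

If the wall were absent the bar would grow by αΔT L = 12.3×10⁻⁶ × 152 × 2850 = 5.328 mm.
After closing the 1.7 mm clearance, 5.328 − 1.7 = 3.628 mm of expansion remains to be suppressed by the wall.
So σ = E(δ_free − g)/L = 202×10³ × 3.628/2850 = 257.2 MPa.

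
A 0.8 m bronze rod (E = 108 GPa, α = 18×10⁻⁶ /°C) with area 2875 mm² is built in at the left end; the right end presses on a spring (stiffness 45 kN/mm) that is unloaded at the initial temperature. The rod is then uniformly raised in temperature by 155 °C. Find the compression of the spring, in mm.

δ ≈ 2 mm

If the spring were absent the rod would lengthen by αΔT L = 18×10⁻⁶ × 155 × 800 = 2.232 mm.
With a force P in the spring, the elastic change of the rod is PL/(AE) and that of the spring is P/k; compatibility requires their sum to equal δ_free.
P [ L/(AE) + 1/k ] = δ_free → P [ 800/(2875×108×10³) + 1/(45×10³) ] = 2.232.
P = 2.232 / 2.48×10⁻⁵ = 90000 N.
Spring compression = P/k = 90000/(45×10³) = 2 mm.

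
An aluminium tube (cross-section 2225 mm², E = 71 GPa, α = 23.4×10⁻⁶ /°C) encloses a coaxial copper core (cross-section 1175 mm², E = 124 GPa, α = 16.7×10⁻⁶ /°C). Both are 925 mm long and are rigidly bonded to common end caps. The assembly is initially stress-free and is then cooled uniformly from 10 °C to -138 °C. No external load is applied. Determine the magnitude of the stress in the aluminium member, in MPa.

σ ≈ 33.8 MPa (tensile)

Both members must finish at the same length. With the larger α, the aluminium tends to over-contract; the plates restrain it, putting the aluminium in tension and the copper in compression. With no external load the two internal forces are equal and opposite, magnitude P.
Setting the final lengths equal and cancelling L: (α₁ − α₂)ΔT = P/(A₁E₁) + P/(A₂E₂).
|α₁ − α₂|·ΔT = 6.7×10⁻⁶ × 148 = 0.0009916.
1/(A₁E₁) + 1/(A₂E₂) = 1/(2225×71×10³) + 1/(1175×124×10³) = 1.319×10⁻⁸ N⁻¹.
So P = 0.0009916 / 1.319×10⁻⁸ = 75.16 kN.
σ_{aluminium} = P/A₁ = 75160/2225 = 33.78 MPa, tensile.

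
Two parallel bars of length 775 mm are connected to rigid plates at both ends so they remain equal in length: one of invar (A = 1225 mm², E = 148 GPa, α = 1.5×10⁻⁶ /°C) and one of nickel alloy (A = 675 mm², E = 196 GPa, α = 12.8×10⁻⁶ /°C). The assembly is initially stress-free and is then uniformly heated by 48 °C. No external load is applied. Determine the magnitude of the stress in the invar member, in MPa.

Both members must finish at the same length. With the larger α, the nickel alloy tends to over-expand; the plates restrain it, putting the nickel alloy in compression and the invar in tension. With no external load the two internal forces are equal and opposite, magnitude P.
Equating the net (thermal + elastic) strains gives |α₁ − α₂|·ΔT = P·[1/(A₁E₁) + 1/(A₂E₂)].
|α₁ − α₂|·ΔT = 11.3×10⁻⁶ × 48 = 0.0005424.
1/(A₁E₁) + 1/(A₂E₂) = 1/(1225×148×10³) + 1/(675×196×10³) = 1.307×10⁻⁸ N⁻¹.
P = 0.0005424 / 1.307×10⁻⁸ = 41490 N = 41.49 kN.
σ_{invar} = P/A₁ = 41490/1225 = 33.87 MPa, tensile.

σ ≈ 33.9 MPa (tensile)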